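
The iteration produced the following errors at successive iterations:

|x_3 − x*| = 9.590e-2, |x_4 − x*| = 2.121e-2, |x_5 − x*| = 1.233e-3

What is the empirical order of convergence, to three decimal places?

p ≈ ln(|x_5 − x*|/|x_4 − x*|) / ln(|x_4 − x*|/|x_3 − x*|)
  = ln(1.233e-3/2.121e-2) / ln(2.121e-2/9.590e-2)
  = ln(0.058133) / ln(0.221168)
  = -2.845022 / -1.508833 ≈ 1.885578

1.886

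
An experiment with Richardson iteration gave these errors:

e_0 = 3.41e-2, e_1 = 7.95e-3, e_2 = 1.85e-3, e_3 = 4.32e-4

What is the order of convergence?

Consecutive ratios: e_3/e_2 = 4.32e-4/1.85e-3 = 0.233514, e_2/e_1 = 1.85e-3/7.95e-3 = 0.232704.
p ≈ ln(0.233514)/ln(0.232704) = -1.4545/-1.4580 ≈ 1.00.
So the convergence is linear (order 1).

1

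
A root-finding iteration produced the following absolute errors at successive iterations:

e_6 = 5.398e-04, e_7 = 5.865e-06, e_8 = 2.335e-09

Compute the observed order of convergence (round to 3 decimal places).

p ≈ ln(e_8/e_7) / ln(e_7/e_6)
  = ln(2.335e-09/5.865e-06) / ln(5.865e-06/5.398e-04)
  = ln(0.000398124) / ln(0.0108651)
  = -7.828747 / -4.522199 ≈ 1.731181

1.731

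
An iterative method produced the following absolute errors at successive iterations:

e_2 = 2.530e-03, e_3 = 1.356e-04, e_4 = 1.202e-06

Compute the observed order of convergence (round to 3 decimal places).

1.615

p ≈ ln(e_4/e_3) / ln(e_3/e_2)
  = ln(1.202e-06/1.356e-04) / ln(1.356e-04/2.530e-03)
  = ln(0.00886431) / ln(0.0535968)
  = -4.725722 / -2.926266 ≈ 1.614932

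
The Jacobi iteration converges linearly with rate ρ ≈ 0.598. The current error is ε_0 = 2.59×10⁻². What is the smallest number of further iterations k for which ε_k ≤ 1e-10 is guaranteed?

38

After k steps, ε_k ≈ 2.59×10⁻²·0.598^k.
Need 0.598^k ≤ 1e-10/2.59×10⁻² = 3.861e-09.
k ≥ ln(3.861e-09)/ln(0.598) = -19.3723/-0.51416 = 37.678.
Smallest integer k = 38.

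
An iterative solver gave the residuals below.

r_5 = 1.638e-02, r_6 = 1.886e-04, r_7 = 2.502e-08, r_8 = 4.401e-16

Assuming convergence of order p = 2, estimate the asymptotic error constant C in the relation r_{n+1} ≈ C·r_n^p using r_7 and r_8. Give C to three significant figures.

0.703

C ≈ r_8 / r_7^2
  = 4.401e-16 / (2.502e-08)^2
  = 4.401e-16 / 6.26e-16 ≈ 0.70303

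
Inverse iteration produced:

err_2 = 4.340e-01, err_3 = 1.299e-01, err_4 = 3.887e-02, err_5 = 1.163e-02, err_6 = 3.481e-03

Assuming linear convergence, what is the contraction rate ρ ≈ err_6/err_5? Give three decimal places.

ρ ≈ err_6/err_5 = 3.481e-03/1.163e-02 = 0.29931

0.299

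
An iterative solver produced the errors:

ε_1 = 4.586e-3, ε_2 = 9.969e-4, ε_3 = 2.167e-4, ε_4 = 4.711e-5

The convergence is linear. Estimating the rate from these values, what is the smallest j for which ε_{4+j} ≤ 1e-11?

11

Rate ρ ≈ ε_4/ε_3 = 4.711e-5/2.167e-4 = 0.2174.
After j more steps, ε_{4+j} ≈ 4.711e-5·ρ^j; need ρ^j ≤ 1e-11/4.711e-5 = 2.12269e-07.
j ≥ ln(2.12269e-07)/ln(0.2174) = -15.3654/-1.52602 = 10.069.
So 11 more iterations are needed.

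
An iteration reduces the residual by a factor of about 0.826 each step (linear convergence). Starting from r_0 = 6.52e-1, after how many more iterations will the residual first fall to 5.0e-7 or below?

After k steps, r_k ≈ 6.52e-1·0.826^k.
Need 0.826^k ≤ 5.0e-7/6.52e-1 = 7.66871e-07.
k ≥ ln(7.66871e-07)/ln(0.826) = -14.0809/-0.19116 = 73.660.
Smallest integer k = 74.

74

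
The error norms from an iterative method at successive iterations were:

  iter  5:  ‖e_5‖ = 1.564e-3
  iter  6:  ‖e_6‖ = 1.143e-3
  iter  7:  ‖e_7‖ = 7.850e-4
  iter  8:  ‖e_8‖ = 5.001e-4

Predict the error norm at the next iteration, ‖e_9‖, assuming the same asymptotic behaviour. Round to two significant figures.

First estimate the order: p ≈ ln(‖e_8‖/‖e_7‖) / ln(‖e_7‖/‖e_6‖) = ln(5.001e-4/7.850e-4)/ln(7.850e-4/1.143e-3) = ln(0.63707)/ln(0.686789) ≈ 1.2000.
Then ‖e_9‖ ≈ ‖e_8‖·(‖e_8‖/‖e_7‖)^p = 5.001e-4·(0.63707)^1.2000 = 5.001e-4·0.582136 ≈ 0.0002911.

2.9e-4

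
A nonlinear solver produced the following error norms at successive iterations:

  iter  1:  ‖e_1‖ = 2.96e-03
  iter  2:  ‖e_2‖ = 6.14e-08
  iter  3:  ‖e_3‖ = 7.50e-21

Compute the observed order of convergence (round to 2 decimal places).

p ≈ ln(‖e_3‖/‖e_2‖) / ln(‖e_2‖/‖e_1‖)
  = ln(7.50e-21/6.14e-08) / ln(6.14e-08/2.96e-03)
  = ln(1.2215e-13) / ln(2.07432e-05)
  = -29.73353 / -10.78329 ≈ 2.75737

2.76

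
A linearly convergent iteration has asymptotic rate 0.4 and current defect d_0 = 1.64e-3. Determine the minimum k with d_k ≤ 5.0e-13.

After k steps, d_k ≈ 1.64e-3·0.4^k.
Need 0.4^k ≤ 5.0e-13/1.64e-3 = 3.04878e-10.
k ≥ ln(3.04878e-10)/ln(0.4) = -21.9111/-0.91629 = 23.913.
Smallest integer k = 24.

24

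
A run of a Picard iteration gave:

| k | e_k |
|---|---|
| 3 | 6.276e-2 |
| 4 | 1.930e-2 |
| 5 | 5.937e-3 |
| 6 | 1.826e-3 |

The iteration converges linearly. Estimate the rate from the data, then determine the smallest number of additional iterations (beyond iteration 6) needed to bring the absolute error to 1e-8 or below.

Rate ρ ≈ e_6/e_5 = 1.826e-3/5.937e-3 = 0.3076.
After j more steps, e_{6+j} ≈ 1.826e-3·ρ^j; need ρ^j ≤ 1e-8/1.826e-3 = 5.47645e-06.
j ≥ ln(5.47645e-06)/ln(0.3076) = -12.1151/-1.17896 = 10.276.
So 11 more iterations are needed.

11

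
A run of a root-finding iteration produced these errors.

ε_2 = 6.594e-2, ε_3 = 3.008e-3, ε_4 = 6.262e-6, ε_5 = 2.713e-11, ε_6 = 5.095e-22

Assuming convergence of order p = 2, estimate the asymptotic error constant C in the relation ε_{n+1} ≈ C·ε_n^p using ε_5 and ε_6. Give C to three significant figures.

0.692

C ≈ ε_6 / ε_5^2
  = 5.095e-22 / (2.713e-11)^2
  = 5.095e-22 / 7.36037e-22 ≈ 0.69222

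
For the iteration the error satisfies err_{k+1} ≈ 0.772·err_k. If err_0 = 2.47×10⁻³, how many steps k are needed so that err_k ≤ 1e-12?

After k steps, err_k ≈ 2.47×10⁻³·0.772^k.
Need 0.772^k ≤ 1e-12/2.47×10⁻³ = 4.04858e-10.
k ≥ ln(4.04858e-10)/ln(0.772) = -21.6275/-0.25877 = 83.578.
Smallest integer k = 84.

84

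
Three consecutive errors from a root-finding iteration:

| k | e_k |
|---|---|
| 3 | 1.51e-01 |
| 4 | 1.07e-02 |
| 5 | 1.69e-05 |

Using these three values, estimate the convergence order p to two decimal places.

2.44

p ≈ ln(e_5/e_4) / ln(e_4/e_3)
  = ln(1.69e-05/1.07e-02) / ln(1.07e-02/1.51e-01)
  = ln(0.00157944) / ln(0.0708609)
  = -6.45068 / -2.64704 ≈ 2.43694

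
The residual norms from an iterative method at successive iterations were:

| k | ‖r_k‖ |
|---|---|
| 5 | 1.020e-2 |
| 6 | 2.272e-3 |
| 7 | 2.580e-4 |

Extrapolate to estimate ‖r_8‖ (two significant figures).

First estimate the order: p ≈ ln(‖r_7‖/‖r_6‖) / ln(‖r_6‖/‖r_5‖) = ln(2.580e-4/2.272e-3)/ln(2.272e-3/1.020e-2) = ln(0.113556)/ln(0.222745) ≈ 1.4486.
Then ‖r_8‖ ≈ ‖r_7‖·(‖r_7‖/‖r_6‖)^p = 2.580e-4·(0.113556)^1.4486 = 2.580e-4·0.0427935 ≈ 1.104e-05.

1.1e-5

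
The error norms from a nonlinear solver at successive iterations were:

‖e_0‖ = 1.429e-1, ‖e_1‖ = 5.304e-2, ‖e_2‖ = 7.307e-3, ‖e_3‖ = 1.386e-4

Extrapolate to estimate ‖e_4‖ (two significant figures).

5.0e-8

First estimate the order: p ≈ ln(‖e_3‖/‖e_2‖) / ln(‖e_2‖/‖e_1‖) = ln(1.386e-4/7.307e-3)/ln(7.307e-3/5.304e-2) = ln(0.0189681)/ln(0.137764) ≈ 2.0003.
Then ‖e_4‖ ≈ ‖e_3‖·(‖e_3‖/‖e_2‖)^p = 1.386e-4·(0.0189681)^2.0003 = 1.386e-4·0.000359361 ≈ 4.981e-08.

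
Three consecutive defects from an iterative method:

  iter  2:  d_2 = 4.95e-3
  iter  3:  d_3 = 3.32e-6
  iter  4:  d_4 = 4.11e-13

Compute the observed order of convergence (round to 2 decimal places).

2.18

p ≈ ln(d_4/d_3) / ln(d_3/d_2)
  = ln(4.11e-13/3.32e-6) / ln(3.32e-6/4.95e-3)
  = ln(1.23795e-07) / ln(0.000670707)
  = -15.90464 / -7.30718 ≈ 2.17658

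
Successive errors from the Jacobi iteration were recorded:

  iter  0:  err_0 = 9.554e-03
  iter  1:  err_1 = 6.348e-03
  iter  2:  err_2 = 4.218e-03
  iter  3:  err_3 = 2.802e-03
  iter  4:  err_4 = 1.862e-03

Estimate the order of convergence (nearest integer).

Consecutive ratios: err_4/err_3 = 1.862e-03/2.802e-03 = 0.664525, err_3/err_2 = 2.802e-03/4.218e-03 = 0.664296.
p ≈ ln(0.664525)/ln(0.664296) = -0.4087/-0.4090 ≈ 1.00.
So the convergence is linear (order 1).

1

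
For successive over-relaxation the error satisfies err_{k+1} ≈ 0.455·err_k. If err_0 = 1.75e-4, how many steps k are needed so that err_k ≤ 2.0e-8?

12

After k steps, err_k ≈ 1.75e-4·0.455^k.
Need 0.455^k ≤ 2.0e-8/1.75e-4 = 0.000114286.
k ≥ ln(0.000114286)/ln(0.455) = -9.0768/-0.78746 = 11.527.
Smallest integer k = 12.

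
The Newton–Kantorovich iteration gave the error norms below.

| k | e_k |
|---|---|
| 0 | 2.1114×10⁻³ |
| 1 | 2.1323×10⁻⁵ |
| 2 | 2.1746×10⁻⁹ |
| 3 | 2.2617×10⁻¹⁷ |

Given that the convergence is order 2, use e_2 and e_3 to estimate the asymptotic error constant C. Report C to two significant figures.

4.8

C ≈ e_3 / e_2^2
  = 2.2617×10⁻¹⁷ / (2.1746×10⁻⁹)^2
  = 2.2617×10⁻¹⁷ / 4.72889e-18 ≈ 4.7827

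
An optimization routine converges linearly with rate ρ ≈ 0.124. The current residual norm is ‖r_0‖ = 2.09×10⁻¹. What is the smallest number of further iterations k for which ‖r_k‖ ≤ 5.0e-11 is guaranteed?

After k steps, ‖r_k‖ ≈ 2.09×10⁻¹·0.124^k.
Need 0.124^k ≤ 5.0e-11/2.09×10⁻¹ = 2.39234e-10.
k ≥ ln(2.39234e-10)/ln(0.124) = -22.1536/-2.08747 = 10.613.
Smallest integer k = 11.

11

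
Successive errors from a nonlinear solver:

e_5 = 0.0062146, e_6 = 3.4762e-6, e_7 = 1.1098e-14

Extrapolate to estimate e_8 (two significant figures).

First estimate the order: p ≈ ln(e_7/e_6) / ln(e_6/e_5) = ln(1.1098e-14/3.4762e-6)/ln(3.4762e-6/0.0062146) = ln(3.19257e-09)/ln(0.00055936) ≈ 2.6123.
Then e_8 ≈ e_7·(e_7/e_6)^p = 1.1098e-14·(3.19257e-09)^2.6123 = 1.1098e-14·6.40127e-23 ≈ 7.104e-37.

7.1e-37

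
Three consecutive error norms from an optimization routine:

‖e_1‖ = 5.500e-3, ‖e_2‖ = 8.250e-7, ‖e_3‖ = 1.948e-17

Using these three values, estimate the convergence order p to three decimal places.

p ≈ ln(‖e_3‖/‖e_2‖) / ln(‖e_2‖/‖e_1‖)
  = ln(1.948e-17/8.250e-7) / ln(8.250e-7/5.500e-3)
  = ln(2.36121e-11) / ln(0.00015)
  = -24.469262 / -8.804875 ≈ 2.779058

2.779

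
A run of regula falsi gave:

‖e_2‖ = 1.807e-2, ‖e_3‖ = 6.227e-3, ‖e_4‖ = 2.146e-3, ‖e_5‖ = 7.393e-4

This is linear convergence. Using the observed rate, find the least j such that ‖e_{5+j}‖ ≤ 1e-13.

22

Rate ρ ≈ ‖e_5‖/‖e_4‖ = 7.393e-4/2.146e-3 = 0.3445.
After j more steps, ‖e_{5+j}‖ ≈ 7.393e-4·ρ^j; need ρ^j ≤ 1e-13/7.393e-4 = 1.35263e-10.
j ≥ ln(1.35263e-10)/ln(0.3445) = -22.7238/-1.06566 = 21.324.
So 22 more iterations are needed.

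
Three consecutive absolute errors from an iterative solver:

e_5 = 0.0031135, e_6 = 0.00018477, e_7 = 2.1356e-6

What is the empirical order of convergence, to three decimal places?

p ≈ ln(e_7/e_6) / ln(e_6/e_5)
  = ln(2.1356e-6/0.00018477) / ln(0.00018477/0.0031135)
  = ln(0.0115582) / ln(0.0593448)
  = -4.460360 / -2.824391 ≈ 1.579229

1.579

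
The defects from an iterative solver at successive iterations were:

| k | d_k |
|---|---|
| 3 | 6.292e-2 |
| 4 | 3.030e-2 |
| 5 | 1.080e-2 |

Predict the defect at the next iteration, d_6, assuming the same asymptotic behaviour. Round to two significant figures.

First estimate the order: p ≈ ln(d_5/d_4) / ln(d_4/d_3) = ln(1.080e-2/3.030e-2)/ln(3.030e-2/6.292e-2) = ln(0.356436)/ln(0.481564) ≈ 1.4118.
Then d_6 ≈ d_5·(d_5/d_4)^p = 1.080e-2·(0.356436)^1.4118 = 1.080e-2·0.233071 ≈ 0.002517.

2.5e-3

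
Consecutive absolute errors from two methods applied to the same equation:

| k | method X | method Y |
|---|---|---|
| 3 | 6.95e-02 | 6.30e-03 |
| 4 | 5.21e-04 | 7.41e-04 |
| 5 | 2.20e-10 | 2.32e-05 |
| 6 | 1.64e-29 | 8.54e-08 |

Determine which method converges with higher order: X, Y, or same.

Method X: p ≈ ln(1.64e-29/2.20e-10)/ln(2.20e-10/5.21e-04) ≈ 3.00.
Method Y: p ≈ ln(8.54e-08/2.32e-05)/ln(2.32e-05/7.41e-04) ≈ 1.62.
Method X has the higher order (≈3.0 vs ≈1.6).

X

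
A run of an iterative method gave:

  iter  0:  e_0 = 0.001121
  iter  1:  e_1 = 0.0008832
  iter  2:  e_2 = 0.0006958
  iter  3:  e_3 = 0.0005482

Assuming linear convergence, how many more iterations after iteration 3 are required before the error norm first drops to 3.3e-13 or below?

Rate ρ ≈ e_3/e_2 = 0.0005482/0.0006958 = 0.7879.
After j more steps, e_{3+j} ≈ 0.0005482·ρ^j; need ρ^j ≤ 3.3e-13/0.0005482 = 6.0197e-10.
j ≥ ln(6.0197e-10)/ln(0.7879) = -21.2308/-0.23838 = 89.063.
So 90 more iterations are needed.

90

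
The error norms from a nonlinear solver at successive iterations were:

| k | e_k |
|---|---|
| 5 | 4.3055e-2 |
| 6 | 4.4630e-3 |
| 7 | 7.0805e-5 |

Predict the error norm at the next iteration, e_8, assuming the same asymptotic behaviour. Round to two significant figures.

First estimate the order: p ≈ ln(e_7/e_6) / ln(e_6/e_5) = ln(7.0805e-5/4.4630e-3)/ln(4.4630e-3/4.3055e-2) = ln(0.0158649)/ln(0.103658) ≈ 1.8281.
Then e_8 ≈ e_7·(e_7/e_6)^p = 7.0805e-5·(0.0158649)^1.8281 = 7.0805e-5·0.000513121 ≈ 3.633e-08.

3.6e-8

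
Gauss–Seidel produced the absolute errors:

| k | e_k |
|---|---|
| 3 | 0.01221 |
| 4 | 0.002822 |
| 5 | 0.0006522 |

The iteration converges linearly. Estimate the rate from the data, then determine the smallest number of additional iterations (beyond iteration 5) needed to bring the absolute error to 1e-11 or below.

Rate ρ ≈ e_5/e_4 = 0.0006522/0.002822 = 0.2311.
After j more steps, e_{5+j} ≈ 0.0006522·ρ^j; need ρ^j ≤ 1e-11/0.0006522 = 1.53327e-08.
j ≥ ln(1.53327e-08)/ln(0.2311) = -17.9933/-1.46490 = 12.283.
So 13 more iterations are needed.

13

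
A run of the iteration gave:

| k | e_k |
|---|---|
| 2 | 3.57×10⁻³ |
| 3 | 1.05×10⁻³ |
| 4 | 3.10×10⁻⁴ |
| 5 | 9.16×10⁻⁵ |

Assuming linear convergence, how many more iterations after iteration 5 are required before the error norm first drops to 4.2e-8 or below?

Rate ρ ≈ e_5/e_4 = 9.16×10⁻⁵/3.10×10⁻⁴ = 0.2955.
After j more steps, e_{5+j} ≈ 9.16×10⁻⁵·ρ^j; need ρ^j ≤ 4.2e-8/9.16×10⁻⁵ = 0.000458515.
j ≥ ln(0.000458515)/ln(0.2955) = -7.6875/-1.21909 = 6.306.
So 7 more iterations are needed.

7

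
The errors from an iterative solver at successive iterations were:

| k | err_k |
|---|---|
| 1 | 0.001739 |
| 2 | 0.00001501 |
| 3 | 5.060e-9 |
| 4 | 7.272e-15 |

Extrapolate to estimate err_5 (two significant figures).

First estimate the order: p ≈ ln(err_4/err_3) / ln(err_3/err_2) = ln(7.272e-15/5.060e-9)/ln(5.060e-9/0.00001501) = ln(1.43715e-06)/ln(0.000337109) ≈ 1.6826.
Then err_5 ≈ err_4·(err_4/err_3)^p = 7.272e-15·(1.43715e-06)^1.6826 = 7.272e-15·1.47711e-10 ≈ 1.074e-24.

1.1e-24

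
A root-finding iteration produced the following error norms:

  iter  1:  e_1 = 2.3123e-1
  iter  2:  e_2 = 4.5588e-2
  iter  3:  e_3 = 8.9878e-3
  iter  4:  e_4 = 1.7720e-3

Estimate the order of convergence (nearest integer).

Consecutive ratios: e_4/e_3 = 1.7720e-3/8.9878e-3 = 0.197156, e_3/e_2 = 8.9878e-3/4.5588e-2 = 0.197153.
p ≈ ln(0.197156)/ln(0.197153) = -1.6238/-1.6238 ≈ 1.00.
So the convergence is linear (order 1).

1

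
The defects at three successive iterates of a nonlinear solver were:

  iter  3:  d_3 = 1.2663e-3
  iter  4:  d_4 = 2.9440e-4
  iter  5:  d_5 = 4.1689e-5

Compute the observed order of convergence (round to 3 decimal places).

p ≈ ln(d_5/d_4) / ln(d_4/d_3)
  = ln(4.1689e-5/2.9440e-4) / ln(2.9440e-4/1.2663e-3)
  = ln(0.141607) / ln(0.232488)
  = -1.954700 / -1.458917 ≈ 1.339829

1.340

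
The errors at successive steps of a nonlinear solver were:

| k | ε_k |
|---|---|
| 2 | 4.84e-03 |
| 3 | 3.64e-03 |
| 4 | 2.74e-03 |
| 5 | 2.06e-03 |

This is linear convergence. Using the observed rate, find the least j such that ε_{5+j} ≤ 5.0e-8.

38

Rate ρ ≈ ε_5/ε_4 = 2.06e-03/2.74e-03 = 0.7518.
After j more steps, ε_{5+j} ≈ 2.06e-03·ρ^j; need ρ^j ≤ 5.0e-8/2.06e-03 = 2.42718e-05.
j ≥ ln(2.42718e-05)/ln(0.7518) = -10.6262/-0.28528 = 37.248.
So 38 more iterations are needed.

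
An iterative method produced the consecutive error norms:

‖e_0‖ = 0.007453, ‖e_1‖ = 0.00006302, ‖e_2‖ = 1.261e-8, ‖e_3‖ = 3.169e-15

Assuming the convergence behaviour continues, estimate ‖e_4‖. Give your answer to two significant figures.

First estimate the order: p ≈ ln(‖e_3‖/‖e_2‖) / ln(‖e_2‖/‖e_1‖) = ln(3.169e-15/1.261e-8)/ln(1.261e-8/0.00006302) = ln(2.51308e-07)/ln(0.000200095) ≈ 1.7843.
Then ‖e_4‖ ≈ ‖e_3‖·(‖e_3‖/‖e_2‖)^p = 3.169e-15·(2.51308e-07)^1.7843 = 3.169e-15·1.6749e-12 ≈ 5.308e-27.

5.3e-27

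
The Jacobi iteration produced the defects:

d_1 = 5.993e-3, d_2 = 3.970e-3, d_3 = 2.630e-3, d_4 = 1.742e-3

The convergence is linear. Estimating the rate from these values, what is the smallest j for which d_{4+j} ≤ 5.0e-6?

Rate ρ ≈ d_4/d_3 = 1.742e-3/2.630e-3 = 0.6624.
After j more steps, d_{4+j} ≈ 1.742e-3·ρ^j; need ρ^j ≤ 5.0e-6/1.742e-3 = 0.00287026.
j ≥ ln(0.00287026)/ln(0.6624) = -5.8534/-0.41189 = 14.211.
So 15 more iterations are needed.

15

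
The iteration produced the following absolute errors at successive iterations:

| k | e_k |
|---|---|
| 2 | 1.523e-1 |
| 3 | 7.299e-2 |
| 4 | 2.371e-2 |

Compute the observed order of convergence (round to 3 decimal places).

p ≈ ln(e_4/e_3) / ln(e_3/e_2)
  = ln(2.371e-2/7.299e-2) / ln(7.299e-2/1.523e-1)
  = ln(0.324839) / ln(0.479251)
  = -1.124426 / -0.735531 ≈ 1.528727

1.529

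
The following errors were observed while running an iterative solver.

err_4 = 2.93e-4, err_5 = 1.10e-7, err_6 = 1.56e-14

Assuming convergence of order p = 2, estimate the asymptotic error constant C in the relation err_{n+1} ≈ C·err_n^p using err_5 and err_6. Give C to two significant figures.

C ≈ err_6 / err_5^2
  = 1.56e-14 / (1.10e-7)^2
  = 1.56e-14 / 1.21e-14 ≈ 1.2893

1.3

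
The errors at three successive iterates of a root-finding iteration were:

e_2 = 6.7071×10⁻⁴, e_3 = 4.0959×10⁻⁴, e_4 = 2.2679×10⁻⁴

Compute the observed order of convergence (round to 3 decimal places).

p ≈ ln(e_4/e_3) / ln(e_3/e_2)
  = ln(2.2679×10⁻⁴/4.0959×10⁻⁴) / ln(4.0959×10⁻⁴/6.7071×10⁻⁴)
  = ln(0.5537) / ln(0.610681)
  = -0.591132 / -0.493181 ≈ 1.198611

1.199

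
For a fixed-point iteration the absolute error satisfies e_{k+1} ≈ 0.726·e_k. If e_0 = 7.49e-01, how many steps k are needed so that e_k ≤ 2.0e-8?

After k steps, e_k ≈ 7.49e-01·0.726^k.
Need 0.726^k ≤ 2.0e-8/7.49e-01 = 2.67023e-08.
k ≥ ln(2.67023e-08)/ln(0.726) = -17.4385/-0.32021 = 54.460.
Smallest integer k = 55.

55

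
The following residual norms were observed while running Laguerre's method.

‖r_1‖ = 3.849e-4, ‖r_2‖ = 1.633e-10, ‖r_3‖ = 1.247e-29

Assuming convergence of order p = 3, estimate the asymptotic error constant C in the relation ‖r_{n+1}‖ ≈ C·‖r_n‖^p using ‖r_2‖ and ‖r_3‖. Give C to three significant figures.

2.86

C ≈ ‖r_3‖ / ‖r_2‖^3
  = 1.247e-29 / (1.633e-10)^3
  = 1.247e-29 / 4.3547e-30 ≈ 2.8636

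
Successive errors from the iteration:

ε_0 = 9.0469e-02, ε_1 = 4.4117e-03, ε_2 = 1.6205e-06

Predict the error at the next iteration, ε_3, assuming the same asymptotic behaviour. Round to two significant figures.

First estimate the order: p ≈ ln(ε_2/ε_1) / ln(ε_1/ε_0) = ln(1.6205e-06/4.4117e-03)/ln(4.4117e-03/9.0469e-02) = ln(0.000367319)/ln(0.0487648) ≈ 2.6183.
Then ε_3 ≈ ε_2·(ε_2/ε_1)^p = 1.6205e-06·(0.000367319)^2.6183 = 1.6205e-06·1.0145e-09 ≈ 1.644e-15.

1.6e-15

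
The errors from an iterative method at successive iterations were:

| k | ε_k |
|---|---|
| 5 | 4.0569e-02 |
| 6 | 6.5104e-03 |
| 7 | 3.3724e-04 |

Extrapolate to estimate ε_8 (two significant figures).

2.8e-6

First estimate the order: p ≈ ln(ε_7/ε_6) / ln(ε_6/ε_5) = ln(3.3724e-04/6.5104e-03)/ln(6.5104e-03/4.0569e-02) = ln(0.0518002)/ln(0.160477) ≈ 1.6180.
Then ε_8 ≈ ε_7·(ε_7/ε_6)^p = 3.3724e-04·(0.0518002)^1.6180 = 3.3724e-04·0.00831358 ≈ 2.804e-06.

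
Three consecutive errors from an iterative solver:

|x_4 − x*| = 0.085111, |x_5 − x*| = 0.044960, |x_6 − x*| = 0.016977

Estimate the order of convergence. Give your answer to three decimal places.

p ≈ ln(|x_6 − x*|/|x_5 − x*|) / ln(|x_5 − x*|/|x_4 − x*|)
  = ln(0.016977/0.044960) / ln(0.044960/0.085111)
  = ln(0.377602) / ln(0.528251)
  = -0.973915 / -0.638184 ≈ 1.526072

1.526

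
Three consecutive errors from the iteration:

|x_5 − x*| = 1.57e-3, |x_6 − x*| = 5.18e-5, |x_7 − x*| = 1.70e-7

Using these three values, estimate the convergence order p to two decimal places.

p ≈ ln(|x_7 − x*|/|x_6 − x*|) / ln(|x_6 − x*|/|x_5 − x*|)
  = ln(1.70e-7/5.18e-5) / ln(5.18e-5/1.57e-3)
  = ln(0.00328185) / ln(0.0329936)
  = -5.71935 / -3.41144 ≈ 1.67652

1.68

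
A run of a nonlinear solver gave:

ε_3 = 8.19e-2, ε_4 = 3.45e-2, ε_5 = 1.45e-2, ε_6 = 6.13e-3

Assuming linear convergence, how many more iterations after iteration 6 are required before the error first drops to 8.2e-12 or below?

24

Rate ρ ≈ ε_6/ε_5 = 6.13e-3/1.45e-2 = 0.4228.
After j more steps, ε_{6+j} ≈ 6.13e-3·ρ^j; need ρ^j ≤ 8.2e-12/6.13e-3 = 1.33768e-09.
j ≥ ln(1.33768e-09)/ln(0.4228) = -20.4323/-0.86086 = 23.735.
So 24 more iterations are needed.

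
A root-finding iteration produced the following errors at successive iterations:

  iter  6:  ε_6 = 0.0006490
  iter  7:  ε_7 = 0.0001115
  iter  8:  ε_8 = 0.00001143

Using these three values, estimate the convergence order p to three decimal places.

p ≈ ln(ε_8/ε_7) / ln(ε_7/ε_6)
  = ln(0.00001143/0.0001115) / ln(0.0001115/0.0006490)
  = ln(0.102511) / ln(0.171803)
  = -2.277785 / -1.761407 ≈ 1.293162

1.293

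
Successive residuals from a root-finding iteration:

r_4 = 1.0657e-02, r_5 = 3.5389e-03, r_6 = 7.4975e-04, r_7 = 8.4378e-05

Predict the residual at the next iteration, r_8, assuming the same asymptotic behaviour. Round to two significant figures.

3.9e-6

First estimate the order: p ≈ ln(r_7/r_6) / ln(r_6/r_5) = ln(8.4378e-05/7.4975e-04)/ln(7.4975e-04/3.5389e-03) = ln(0.112542)/ln(0.21186) ≈ 1.4076.
Then r_8 ≈ r_7·(r_7/r_6)^p = 8.4378e-05·(0.112542)^1.4076 = 8.4378e-05·0.0461988 ≈ 3.898e-06.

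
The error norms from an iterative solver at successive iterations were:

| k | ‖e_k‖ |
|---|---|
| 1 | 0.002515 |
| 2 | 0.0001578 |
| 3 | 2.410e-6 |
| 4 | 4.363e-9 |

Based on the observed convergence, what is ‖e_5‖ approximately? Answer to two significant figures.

First estimate the order: p ≈ ln(‖e_4‖/‖e_3‖) / ln(‖e_3‖/‖e_2‖) = ln(4.363e-9/2.410e-6)/ln(2.410e-6/0.0001578) = ln(0.00181037)/ln(0.0152725) ≈ 1.5100.
Then ‖e_5‖ ≈ ‖e_4‖·(‖e_4‖/‖e_3‖)^p = 4.363e-9·(0.00181037)^1.5100 = 4.363e-9·7.2315e-05 ≈ 3.155e-13.

3.2e-13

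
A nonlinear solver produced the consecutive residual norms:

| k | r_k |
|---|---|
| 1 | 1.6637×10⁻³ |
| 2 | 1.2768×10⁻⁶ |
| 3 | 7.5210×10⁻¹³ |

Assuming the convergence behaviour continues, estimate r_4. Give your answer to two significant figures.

First estimate the order: p ≈ ln(r_3/r_2) / ln(r_2/r_1) = ln(7.5210×10⁻¹³/1.2768×10⁻⁶)/ln(1.2768×10⁻⁶/1.6637×10⁻³) = ln(5.89051e-07)/ln(0.000767446) ≈ 2.0000.
Then r_4 ≈ r_3·(r_3/r_2)^p = 7.5210×10⁻¹³·(5.89051e-07)^2.0000 = 7.5210×10⁻¹³·3.46981e-13 ≈ 2.61e-25.

2.6e-25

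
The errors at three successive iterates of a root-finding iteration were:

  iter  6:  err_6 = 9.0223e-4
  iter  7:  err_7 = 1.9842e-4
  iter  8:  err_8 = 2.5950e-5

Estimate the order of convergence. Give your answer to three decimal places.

1.343

p ≈ ln(err_8/err_7) / ln(err_7/err_6)
  = ln(2.5950e-5/1.9842e-4) / ln(1.9842e-4/9.0223e-4)
  = ln(0.130783) / ln(0.219922)
  = -2.034216 / -1.514482 ≈ 1.343176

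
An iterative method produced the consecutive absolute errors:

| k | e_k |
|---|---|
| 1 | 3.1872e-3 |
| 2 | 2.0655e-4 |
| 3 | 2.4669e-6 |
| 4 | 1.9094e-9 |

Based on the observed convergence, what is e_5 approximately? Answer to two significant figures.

1.8e-14

First estimate the order: p ≈ ln(e_4/e_3) / ln(e_3/e_2) = ln(1.9094e-9/2.4669e-6)/ln(2.4669e-6/2.0655e-4) = ln(0.000774008)/ln(0.0119434) ≈ 1.6180.
Then e_5 ≈ e_4·(e_4/e_3)^p = 1.9094e-9·(0.000774008)^1.6180 = 1.9094e-9·9.24677e-06 ≈ 1.766e-14.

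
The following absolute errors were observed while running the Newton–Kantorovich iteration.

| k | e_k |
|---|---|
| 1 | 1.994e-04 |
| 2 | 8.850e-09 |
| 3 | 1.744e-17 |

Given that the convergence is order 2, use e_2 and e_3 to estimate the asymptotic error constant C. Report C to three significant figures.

0.223

C ≈ e_3 / e_2^2
  = 1.744e-17 / (8.850e-09)^2
  = 1.744e-17 / 7.83225e-17 ≈ 0.22267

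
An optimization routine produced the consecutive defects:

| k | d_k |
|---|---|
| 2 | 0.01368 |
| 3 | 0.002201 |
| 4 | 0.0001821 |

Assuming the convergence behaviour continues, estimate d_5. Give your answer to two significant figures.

6.1e-6

First estimate the order: p ≈ ln(d_4/d_3) / ln(d_3/d_2) = ln(0.0001821/0.002201)/ln(0.002201/0.01368) = ln(0.0827351)/ln(0.160892) ≈ 1.3640.
Then d_5 ≈ d_4·(d_4/d_3)^p = 0.0001821·(0.0827351)^1.3640 = 0.0001821·0.0333986 ≈ 6.082e-06.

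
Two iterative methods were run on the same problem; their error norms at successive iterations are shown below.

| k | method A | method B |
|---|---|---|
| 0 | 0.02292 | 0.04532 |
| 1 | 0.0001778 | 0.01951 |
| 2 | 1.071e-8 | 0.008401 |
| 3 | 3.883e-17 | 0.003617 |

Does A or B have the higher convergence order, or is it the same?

Method A: p ≈ ln(3.883e-17/1.071e-8)/ln(1.071e-8/0.0001778) ≈ 2.00.
Method B: p ≈ ln(0.003617/0.008401)/ln(0.008401/0.01951) ≈ 1.00.
Method A has the higher order (≈2.0 vs ≈1.0).

A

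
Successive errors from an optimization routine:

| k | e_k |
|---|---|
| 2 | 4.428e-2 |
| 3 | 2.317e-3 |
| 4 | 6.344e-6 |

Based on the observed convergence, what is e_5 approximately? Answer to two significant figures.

First estimate the order: p ≈ ln(e_4/e_3) / ln(e_3/e_2) = ln(6.344e-6/2.317e-3)/ln(2.317e-3/4.428e-2) = ln(0.00273802)/ln(0.0523261) ≈ 2.0000.
Then e_5 ≈ e_4·(e_4/e_3)^p = 6.344e-6·(0.00273802)^2.0000 = 6.344e-6·7.49675e-06 ≈ 4.756e-11.

4.8e-11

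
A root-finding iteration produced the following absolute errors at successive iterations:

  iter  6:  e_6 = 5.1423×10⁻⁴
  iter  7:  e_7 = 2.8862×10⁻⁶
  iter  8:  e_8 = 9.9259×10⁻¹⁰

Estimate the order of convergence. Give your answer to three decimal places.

p ≈ ln(e_8/e_7) / ln(e_7/e_6)
  = ln(9.9259×10⁻¹⁰/2.8862×10⁻⁶) / ln(2.8862×10⁻⁶/5.1423×10⁻⁴)
  = ln(0.000343909) / ln(0.00561266)
  = -7.975133 / -5.182731 ≈ 1.538790

1.539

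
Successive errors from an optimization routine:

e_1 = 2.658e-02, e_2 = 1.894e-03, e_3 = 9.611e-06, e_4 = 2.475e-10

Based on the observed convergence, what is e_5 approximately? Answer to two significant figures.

1.6e-19

First estimate the order: p ≈ ln(e_4/e_3) / ln(e_3/e_2) = ln(2.475e-10/9.611e-06)/ln(9.611e-06/1.894e-03) = ln(2.57517e-05)/ln(0.00507445) ≈ 2.0000.
Then e_5 ≈ e_4·(e_4/e_3)^p = 2.475e-10·(2.57517e-05)^2.0000 = 2.475e-10·6.6315e-10 ≈ 1.641e-19.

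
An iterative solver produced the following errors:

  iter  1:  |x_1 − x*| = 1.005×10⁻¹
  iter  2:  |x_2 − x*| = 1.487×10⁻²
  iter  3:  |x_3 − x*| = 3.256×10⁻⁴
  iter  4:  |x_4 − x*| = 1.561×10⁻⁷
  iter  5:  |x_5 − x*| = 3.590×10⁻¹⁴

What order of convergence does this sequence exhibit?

Consecutive ratios: |x_5 − x*|/|x_4 − x*| = 3.590×10⁻¹⁴/1.561×10⁻⁷ = 2.29981e-07, |x_4 − x*|/|x_3 − x*| = 1.561×10⁻⁷/3.256×10⁻⁴ = 0.000479423.
p ≈ ln(2.29981e-07)/ln(0.000479423) = -15.2853/-7.6429 ≈ 2.00.
So the convergence is quadratic (order 2).

2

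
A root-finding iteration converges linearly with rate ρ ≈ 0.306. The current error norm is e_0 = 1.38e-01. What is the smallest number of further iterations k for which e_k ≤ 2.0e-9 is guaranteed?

16

After k steps, e_k ≈ 1.38e-01·0.306^k.
Need 0.306^k ≤ 2.0e-9/1.38e-01 = 1.44928e-08.
k ≥ ln(1.44928e-08)/ln(0.306) = -18.0496/-1.18417 = 15.242.
Smallest integer k = 16.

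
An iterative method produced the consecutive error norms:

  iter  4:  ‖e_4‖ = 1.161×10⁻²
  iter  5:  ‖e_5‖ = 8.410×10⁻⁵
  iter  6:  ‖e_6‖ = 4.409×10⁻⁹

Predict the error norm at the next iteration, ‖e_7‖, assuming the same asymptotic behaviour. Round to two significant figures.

First estimate the order: p ≈ ln(‖e_6‖/‖e_5‖) / ln(‖e_5‖/‖e_4‖) = ln(4.409×10⁻⁹/8.410×10⁻⁵)/ln(8.410×10⁻⁵/1.161×10⁻²) = ln(5.24257e-05)/ln(0.00724376) ≈ 2.0002.
Then ‖e_7‖ ≈ ‖e_6‖·(‖e_6‖/‖e_5‖)^p = 4.409×10⁻⁹·(5.24257e-05)^2.0002 = 4.409×10⁻⁹·2.74304e-09 ≈ 1.209e-17.

1.2e-17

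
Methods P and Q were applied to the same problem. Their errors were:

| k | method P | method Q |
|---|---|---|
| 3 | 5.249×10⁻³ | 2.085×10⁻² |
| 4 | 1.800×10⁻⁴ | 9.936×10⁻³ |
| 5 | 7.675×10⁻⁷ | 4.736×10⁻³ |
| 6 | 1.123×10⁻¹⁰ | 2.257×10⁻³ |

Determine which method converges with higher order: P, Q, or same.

Method P: p ≈ ln(1.123×10⁻¹⁰/7.675×10⁻⁷)/ln(7.675×10⁻⁷/1.800×10⁻⁴) ≈ 1.62.
Method Q: p ≈ ln(2.257×10⁻³/4.736×10⁻³)/ln(4.736×10⁻³/9.936×10⁻³) ≈ 1.00.
Method P has the higher order (≈1.6 vs ≈1.0).

P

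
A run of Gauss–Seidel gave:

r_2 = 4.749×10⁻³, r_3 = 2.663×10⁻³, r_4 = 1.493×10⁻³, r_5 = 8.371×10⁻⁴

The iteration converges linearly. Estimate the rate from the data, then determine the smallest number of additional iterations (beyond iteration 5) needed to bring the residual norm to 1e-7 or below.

Rate ρ ≈ r_5/r_4 = 8.371×10⁻⁴/1.493×10⁻³ = 0.5607.
After j more steps, r_{5+j} ≈ 8.371×10⁻⁴·ρ^j; need ρ^j ≤ 1e-7/8.371×10⁻⁴ = 0.00011946.
j ≥ ln(0.00011946)/ln(0.5607) = -9.0325/-0.57857 = 15.612.
So 16 more iterations are needed.

16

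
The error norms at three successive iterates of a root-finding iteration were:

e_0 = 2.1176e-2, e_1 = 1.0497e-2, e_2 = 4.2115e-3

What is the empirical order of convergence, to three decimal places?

1.301

p ≈ ln(e_2/e_1) / ln(e_1/e_0)
  = ln(4.2115e-3/1.0497e-2) / ln(1.0497e-2/2.1176e-2)
  = ln(0.40121) / ln(0.495703)
  = -0.913270 / -0.701778 ≈ 1.301366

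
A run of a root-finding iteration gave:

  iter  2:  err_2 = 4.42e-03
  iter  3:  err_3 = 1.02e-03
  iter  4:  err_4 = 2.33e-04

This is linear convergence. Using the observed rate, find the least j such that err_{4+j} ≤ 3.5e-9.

8

Rate ρ ≈ err_4/err_3 = 2.33e-04/1.02e-03 = 0.2284.
After j more steps, err_{4+j} ≈ 2.33e-04·ρ^j; need ρ^j ≤ 3.5e-9/2.33e-04 = 1.50215e-05.
j ≥ ln(1.50215e-05)/ln(0.2284) = -11.1060/-1.47666 = 7.521.
So 8 more iterations are needed.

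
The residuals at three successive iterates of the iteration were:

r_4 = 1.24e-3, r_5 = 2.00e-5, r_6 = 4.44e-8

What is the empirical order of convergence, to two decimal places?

1.48

p ≈ ln(r_6/r_5) / ln(r_5/r_4)
  = ln(4.44e-8/2.00e-5) / ln(2.00e-5/1.24e-3)
  = ln(0.00222) / ln(0.016129)
  = -6.11025 / -4.12714 ≈ 1.48050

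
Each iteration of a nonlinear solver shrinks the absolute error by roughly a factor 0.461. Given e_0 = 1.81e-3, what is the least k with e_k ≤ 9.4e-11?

After k steps, e_k ≈ 1.81e-3·0.461^k.
Need 0.461^k ≤ 9.4e-11/1.81e-3 = 5.19337e-08.
k ≥ ln(5.19337e-08)/ln(0.461) = -16.7733/-0.77436 = 21.661.
Smallest integer k = 22.

22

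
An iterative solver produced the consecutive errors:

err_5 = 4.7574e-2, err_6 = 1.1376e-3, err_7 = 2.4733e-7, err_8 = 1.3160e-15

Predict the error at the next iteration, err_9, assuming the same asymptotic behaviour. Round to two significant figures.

First estimate the order: p ≈ ln(err_8/err_7) / ln(err_7/err_6) = ln(1.3160e-15/2.4733e-7)/ln(2.4733e-7/1.1376e-3) = ln(5.32083e-09)/ln(0.000217414) ≈ 2.2590.
Then err_9 ≈ err_8·(err_8/err_7)^p = 1.3160e-15·(5.32083e-09)^2.2590 = 1.3160e-15·2.03698e-19 ≈ 2.681e-34.

2.7e-34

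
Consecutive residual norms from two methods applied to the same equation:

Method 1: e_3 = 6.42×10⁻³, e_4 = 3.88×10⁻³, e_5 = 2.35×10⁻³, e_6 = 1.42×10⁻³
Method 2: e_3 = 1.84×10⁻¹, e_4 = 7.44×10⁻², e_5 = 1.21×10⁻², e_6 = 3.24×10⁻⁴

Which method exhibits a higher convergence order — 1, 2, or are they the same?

Method 1: p ≈ ln(1.42×10⁻³/2.35×10⁻³)/ln(2.35×10⁻³/3.88×10⁻³) ≈ 1.00.
Method 2: p ≈ ln(3.24×10⁻⁴/1.21×10⁻²)/ln(1.21×10⁻²/7.44×10⁻²) ≈ 1.99.
Method 2 has the higher order (≈2.0 vs ≈1.0).

2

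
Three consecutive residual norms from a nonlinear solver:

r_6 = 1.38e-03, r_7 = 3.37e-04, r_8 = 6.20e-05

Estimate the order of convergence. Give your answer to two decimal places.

1.20

p ≈ ln(r_8/r_7) / ln(r_7/r_6)
  = ln(6.20e-05/3.37e-04) / ln(3.37e-04/1.38e-03)
  = ln(0.183976) / ln(0.244203)
  = -1.69295 / -1.40976 ≈ 1.20088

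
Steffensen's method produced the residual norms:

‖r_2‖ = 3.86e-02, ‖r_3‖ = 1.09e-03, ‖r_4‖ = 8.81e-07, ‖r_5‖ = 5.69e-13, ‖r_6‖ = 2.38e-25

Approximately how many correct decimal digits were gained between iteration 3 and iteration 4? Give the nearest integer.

3

Digits gained ≈ log₁₀(‖r_3‖/‖r_4‖) = log₁₀(1.09e-03/8.81e-07) = log₁₀(1237.23) ≈ 3.092.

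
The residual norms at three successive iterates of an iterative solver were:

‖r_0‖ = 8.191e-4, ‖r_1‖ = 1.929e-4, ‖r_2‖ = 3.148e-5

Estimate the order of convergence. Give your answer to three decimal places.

p ≈ ln(‖r_2‖/‖r_1‖) / ln(‖r_1‖/‖r_0‖)
  = ln(3.148e-5/1.929e-4) / ln(1.929e-4/8.191e-4)
  = ln(0.163193) / ln(0.235502)
  = -1.812822 / -1.446036 ≈ 1.253649

1.254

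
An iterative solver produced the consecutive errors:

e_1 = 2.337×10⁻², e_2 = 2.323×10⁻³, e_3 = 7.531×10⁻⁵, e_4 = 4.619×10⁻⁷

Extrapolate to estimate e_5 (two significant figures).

First estimate the order: p ≈ ln(e_4/e_3) / ln(e_3/e_2) = ln(4.619×10⁻⁷/7.531×10⁻⁵)/ln(7.531×10⁻⁵/2.323×10⁻³) = ln(0.00613332)/ln(0.0324193) ≈ 1.4856.
Then e_5 ≈ e_4·(e_4/e_3)^p = 4.619×10⁻⁷·(0.00613332)^1.4856 = 4.619×10⁻⁷·0.000516893 ≈ 2.388e-10.

2.4e-10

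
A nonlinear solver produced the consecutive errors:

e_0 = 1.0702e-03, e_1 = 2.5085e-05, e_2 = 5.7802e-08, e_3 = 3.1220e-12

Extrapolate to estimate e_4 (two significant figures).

3.9e-19

First estimate the order: p ≈ ln(e_3/e_2) / ln(e_2/e_1) = ln(3.1220e-12/5.7802e-08)/ln(5.7802e-08/2.5085e-05) = ln(5.4012e-05)/ln(0.00230425) ≈ 1.6180.
Then e_4 ≈ e_3·(e_3/e_2)^p = 3.1220e-12·(5.4012e-05)^1.6180 = 3.1220e-12·1.245e-07 ≈ 3.887e-19.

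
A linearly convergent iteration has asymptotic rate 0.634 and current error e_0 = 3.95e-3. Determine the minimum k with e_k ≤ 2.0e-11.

After k steps, e_k ≈ 3.95e-3·0.634^k.
Need 0.634^k ≤ 2.0e-11/3.95e-3 = 5.06329e-09.
k ≥ ln(5.06329e-09)/ln(0.634) = -19.1012/-0.45571 = 41.915.
Smallest integer k = 42.

42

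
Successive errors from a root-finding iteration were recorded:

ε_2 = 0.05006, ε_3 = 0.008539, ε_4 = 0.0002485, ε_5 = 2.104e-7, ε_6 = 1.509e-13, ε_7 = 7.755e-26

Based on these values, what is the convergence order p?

Consecutive ratios: ε_7/ε_6 = 7.755e-26/1.509e-13 = 5.13917e-13, ε_6/ε_5 = 1.509e-13/2.104e-7 = 7.17205e-07.
p ≈ ln(5.13917e-13)/ln(7.17205e-07) = -28.2967/-14.1479 ≈ 2.00.
So the convergence is quadratic (order 2).

2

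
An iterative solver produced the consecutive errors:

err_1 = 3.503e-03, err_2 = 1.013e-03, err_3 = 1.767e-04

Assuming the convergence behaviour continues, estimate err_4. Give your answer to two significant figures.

1.5e-5

First estimate the order: p ≈ ln(err_3/err_2) / ln(err_2/err_1) = ln(1.767e-04/1.013e-03)/ln(1.013e-03/3.503e-03) = ln(0.174432)/ln(0.289181) ≈ 1.4074.
Then err_4 ≈ err_3·(err_3/err_2)^p = 1.767e-04·(0.174432)^1.4074 = 1.767e-04·0.0856376 ≈ 1.513e-05.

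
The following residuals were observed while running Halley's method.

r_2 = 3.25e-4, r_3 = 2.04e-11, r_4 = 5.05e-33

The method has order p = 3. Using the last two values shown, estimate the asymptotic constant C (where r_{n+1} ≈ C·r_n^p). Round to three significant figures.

0.595

C ≈ r_4 / r_3^3
  = 5.05e-33 / (2.04e-11)^3
  = 5.05e-33 / 8.48966e-33 ≈ 0.59484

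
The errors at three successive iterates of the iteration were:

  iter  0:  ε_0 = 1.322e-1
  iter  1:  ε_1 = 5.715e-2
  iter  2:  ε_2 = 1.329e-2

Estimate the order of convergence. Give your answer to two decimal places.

1.74

p ≈ ln(ε_2/ε_1) / ln(ε_1/ε_0)
  = ln(1.329e-2/5.715e-2) / ln(5.715e-2/1.322e-1)
  = ln(0.232546) / ln(0.4323)
  = -1.45867 / -0.83864 ≈ 1.73933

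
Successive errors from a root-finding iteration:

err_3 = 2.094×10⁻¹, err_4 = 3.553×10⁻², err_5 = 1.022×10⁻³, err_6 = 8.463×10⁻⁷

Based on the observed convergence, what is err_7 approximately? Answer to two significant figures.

5.8e-13

First estimate the order: p ≈ ln(err_6/err_5) / ln(err_5/err_4) = ln(8.463×10⁻⁷/1.022×10⁻³)/ln(1.022×10⁻³/3.553×10⁻²) = ln(0.000828082)/ln(0.0287644) ≈ 1.9998.
Then err_7 ≈ err_6·(err_6/err_5)^p = 8.463×10⁻⁷·(0.000828082)^1.9998 = 8.463×10⁻⁷·6.86694e-07 ≈ 5.811e-13.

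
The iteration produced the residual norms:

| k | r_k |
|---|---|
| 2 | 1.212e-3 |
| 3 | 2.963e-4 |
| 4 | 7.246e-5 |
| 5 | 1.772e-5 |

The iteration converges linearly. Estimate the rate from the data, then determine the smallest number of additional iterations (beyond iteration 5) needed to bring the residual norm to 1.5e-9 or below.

Rate ρ ≈ r_5/r_4 = 1.772e-5/7.246e-5 = 0.2445.
After j more steps, r_{5+j} ≈ 1.772e-5·ρ^j; need ρ^j ≤ 1.5e-9/1.772e-5 = 8.46501e-05.
j ≥ ln(8.46501e-05)/ln(0.2445) = -9.3770/-1.40854 = 6.657.
So 7 more iterations are needed.

7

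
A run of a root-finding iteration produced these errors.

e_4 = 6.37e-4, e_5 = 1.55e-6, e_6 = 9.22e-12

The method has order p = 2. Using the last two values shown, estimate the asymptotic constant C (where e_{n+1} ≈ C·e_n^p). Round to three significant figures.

3.84

C ≈ e_6 / e_5^2
  = 9.22e-12 / (1.55e-6)^2
  = 9.22e-12 / 2.4025e-12 ≈ 3.8377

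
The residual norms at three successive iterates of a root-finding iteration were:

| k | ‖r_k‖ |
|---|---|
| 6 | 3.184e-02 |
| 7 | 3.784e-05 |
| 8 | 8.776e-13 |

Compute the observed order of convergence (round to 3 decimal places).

2.610

p ≈ ln(‖r_8‖/‖r_7‖) / ln(‖r_7‖/‖r_6‖)
  = ln(8.776e-13/3.784e-05) / ln(3.784e-05/3.184e-02)
  = ln(2.31924e-08) / ln(0.00118844)
  = -17.579441 / -6.735114 ≈ 2.610118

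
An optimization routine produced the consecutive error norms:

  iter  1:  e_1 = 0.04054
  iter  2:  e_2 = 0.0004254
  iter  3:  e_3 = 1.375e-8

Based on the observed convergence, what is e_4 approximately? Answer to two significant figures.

8.9e-19

First estimate the order: p ≈ ln(e_3/e_2) / ln(e_2/e_1) = ln(1.375e-8/0.0004254)/ln(0.0004254/0.04054) = ln(3.23225e-05)/ln(0.0104933) ≈ 2.2690.
Then e_4 ≈ e_3·(e_3/e_2)^p = 1.375e-8·(3.23225e-05)^2.2690 = 1.375e-8·6.47242e-11 ≈ 8.9e-19.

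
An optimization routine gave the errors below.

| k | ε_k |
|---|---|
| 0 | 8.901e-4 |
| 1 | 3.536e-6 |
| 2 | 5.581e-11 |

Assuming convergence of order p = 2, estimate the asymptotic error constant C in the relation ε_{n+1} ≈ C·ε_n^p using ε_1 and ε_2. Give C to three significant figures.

C ≈ ε_2 / ε_1^2
  = 5.581e-11 / (3.536e-6)^2
  = 5.581e-11 / 1.25033e-11 ≈ 4.4636

4.46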